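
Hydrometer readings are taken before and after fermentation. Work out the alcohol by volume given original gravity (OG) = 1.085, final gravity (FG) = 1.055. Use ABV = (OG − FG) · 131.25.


ABV = (1.085 − 1.055) · 131.25

3.9375 % ABV


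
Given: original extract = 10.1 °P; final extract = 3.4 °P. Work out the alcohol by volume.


SG = 259/(259 − P);  ABV = (OG − FG)·131.25
OG = 259/(259 − 10.1) = 1.0406
FG = 259/(259 − 3.4) = 1.0133
ABV = (1.0406 − 1.0133)·131.25

3.5800 % ABV


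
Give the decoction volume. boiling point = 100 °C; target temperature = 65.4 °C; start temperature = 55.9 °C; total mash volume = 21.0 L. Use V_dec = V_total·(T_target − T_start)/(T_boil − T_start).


V_dec = 21.0·(65.4 − 55.9)/(100 − 55.9)

4.5238 L


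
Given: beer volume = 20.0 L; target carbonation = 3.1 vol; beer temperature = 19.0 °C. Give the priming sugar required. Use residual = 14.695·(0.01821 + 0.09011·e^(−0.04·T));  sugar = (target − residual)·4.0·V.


residual = 14.695·(0.01821 + 0.09011·e^(−0.04·19.0)) = 0.8869
sugar = (3.1 − 0.8869)·4.0·20.0

177.0509 g


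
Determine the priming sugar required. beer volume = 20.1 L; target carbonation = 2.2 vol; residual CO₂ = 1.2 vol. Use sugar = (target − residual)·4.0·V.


sugar = (2.2 − 1.2)·4.0·20.1

80.4000 g


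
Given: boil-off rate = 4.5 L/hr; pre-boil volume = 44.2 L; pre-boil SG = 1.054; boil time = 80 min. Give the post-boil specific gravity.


V_post = V_pre − rate·(t/60);  SG_post = 1 + (SG_pre−1)·V_pre/V_post
V_post = 44.2 − 4.5·(80/60) = 38.2000
SG_post = 1 + (1.054 − 1)·44.2/38.2000

1.0625


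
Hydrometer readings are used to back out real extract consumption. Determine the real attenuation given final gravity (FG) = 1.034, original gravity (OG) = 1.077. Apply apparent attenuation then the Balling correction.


AA = (OG−FG)/(OG−1)·100;  RA = AA·0.8192
AA = (1.077 − 1.034)/(1.077 − 1)·100 = 55.8442
RA = 55.8442·0.8192

45.7475 %


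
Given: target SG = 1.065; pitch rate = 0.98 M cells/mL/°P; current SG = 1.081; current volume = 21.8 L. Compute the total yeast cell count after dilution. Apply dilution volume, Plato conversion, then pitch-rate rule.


V_w = V·((SG_c−1)/(SG_t−1)−1);  °P = 259 − 259/SG_t;  cells = rate·(V+V_w)·°P
V_w = 21.8·((1.081−1)/(1.065−1)−1) = 5.3662
V_final = 21.8 + 5.3662 = 27.1662
°P = 259 − 259/1.065 = 15.8075
cells = 0.98·27.1662·15.8075

420.8407 billion cells


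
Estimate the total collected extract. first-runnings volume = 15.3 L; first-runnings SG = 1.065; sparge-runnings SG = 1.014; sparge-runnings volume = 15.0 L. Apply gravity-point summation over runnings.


total = Σ (SG_i − 1)·1000·V_i
first = (1.065 − 1)·1000·15.3 = 994.5000
sparge = (1.014 − 1)·1000·15.0 = 210.0000
total = 994.5000 + 210.0000

1204.5000 gravity·L


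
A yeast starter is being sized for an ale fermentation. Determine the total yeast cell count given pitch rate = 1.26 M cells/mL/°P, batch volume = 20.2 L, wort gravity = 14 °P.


cells (billions) = rate · V_L · °P
cells = 1.26 · 20.2 · 14

356.3280 billion cells


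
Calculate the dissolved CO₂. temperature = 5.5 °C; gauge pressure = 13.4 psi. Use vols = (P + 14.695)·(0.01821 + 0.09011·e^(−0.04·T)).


vols = (13.4 + 14.695)·(0.01821 + 0.09011·e^(−0.04·5.5))

2.5433 volumes


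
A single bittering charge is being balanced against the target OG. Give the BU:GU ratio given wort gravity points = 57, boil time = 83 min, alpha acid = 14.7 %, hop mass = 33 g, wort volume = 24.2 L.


U = 1.65·0.000125^(GP/1000)·(1−e^(−0.04t))/4.15;  IBU = (α/100)·m·U·1000/V;  BU:GU = IBU/GP
U = 1.65·0.000125^(57/1000)·(1−e^(−0.04·83))/4.15 = 0.2296
IBU = (14.7/100)·33·0.2296·1000/24.2 = 46.0239
BU:GU = 46.0239/57

0.8074


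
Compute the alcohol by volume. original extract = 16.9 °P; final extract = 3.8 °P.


SG = 259/(259 − P);  ABV = (OG − FG)·131.25
OG = 259/(259 − 16.9) = 1.0698
FG = 259/(259 − 3.8) = 1.0149
ABV = (1.0698 − 1.0149)·131.25

7.2077 % ABV


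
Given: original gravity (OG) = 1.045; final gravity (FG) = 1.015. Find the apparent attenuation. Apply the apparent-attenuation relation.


AA = (OG − FG)/(OG − 1) · 100
AA = (1.045 − 1.015)/(1.045 − 1) · 100

66.6667 %


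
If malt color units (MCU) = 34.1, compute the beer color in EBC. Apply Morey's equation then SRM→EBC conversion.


SRM = 1.4922·MCU^0.6859;  EBC = SRM·1.97
SRM = 1.4922·34.1^0.6859 = 16.7936
EBC = 16.7936·1.97

33.0834 EBC


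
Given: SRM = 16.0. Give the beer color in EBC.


EBC = SRM · 1.97
EBC = 16.0 · 1.97

31.5200 EBC


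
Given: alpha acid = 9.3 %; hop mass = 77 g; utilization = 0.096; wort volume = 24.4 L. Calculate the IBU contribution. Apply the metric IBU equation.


IBU = (α/100)·mass·U·1000 / V
IBU = (9.3/100)·77·0.096·1000 / 24.4

28.1744 IBU


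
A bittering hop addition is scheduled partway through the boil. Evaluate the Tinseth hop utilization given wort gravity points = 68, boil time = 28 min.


U = 1.65·0.000125^(GP/1000) · (1 − e^(−0.04·t))/4.15
bigness = 1.65·0.000125^(68/1000) = 0.8955
boil_factor = (1 − e^(−0.04·28))/4.15 = 0.1623
U = 0.8955 · 0.1623

0.1454


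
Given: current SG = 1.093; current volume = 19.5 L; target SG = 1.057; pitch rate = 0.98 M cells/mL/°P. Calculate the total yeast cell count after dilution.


V_w = V·((SG_c−1)/(SG_t−1)−1);  °P = 259 − 259/SG_t;  cells = rate·(V+V_w)·°P
V_w = 19.5·((1.093−1)/(1.057−1)−1) = 12.3158
V_final = 19.5 + 12.3158 = 31.8158
°P = 259 − 259/1.057 = 13.9669
cells = 0.98·31.8158·13.9669

435.4802 billion cells


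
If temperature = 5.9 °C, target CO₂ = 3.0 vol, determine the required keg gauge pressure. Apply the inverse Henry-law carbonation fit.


psi = vols/(0.01821 + 0.09011·e^(−0.04·T)) − 14.695
psi = 3.0/(0.01821 + 0.09011·e^(−0.04·5.9)) − 14.695

18.8706 psi


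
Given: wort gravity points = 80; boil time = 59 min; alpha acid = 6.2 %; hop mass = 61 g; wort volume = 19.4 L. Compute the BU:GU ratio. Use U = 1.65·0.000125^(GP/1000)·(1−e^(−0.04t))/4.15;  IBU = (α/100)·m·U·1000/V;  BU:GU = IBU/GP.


U = 1.65·0.000125^(80/1000)·(1−e^(−0.04·59))/4.15 = 0.1754
IBU = (6.2/100)·61·0.1754·1000/19.4 = 34.2007
BU:GU = 34.2007/80

0.4275


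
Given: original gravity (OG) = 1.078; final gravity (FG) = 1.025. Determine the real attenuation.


AA = (OG−FG)/(OG−1)·100;  RA = AA·0.8192
AA = (1.078 − 1.025)/(1.078 − 1)·100 = 67.9487
RA = 67.9487·0.8192

55.6636 %


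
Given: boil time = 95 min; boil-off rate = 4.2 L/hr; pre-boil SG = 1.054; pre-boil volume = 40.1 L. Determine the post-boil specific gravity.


V_post = V_pre − rate·(t/60);  SG_post = 1 + (SG_pre−1)·V_pre/V_post
V_post = 40.1 − 4.2·(95/60) = 33.4500
SG_post = 1 + (1.054 − 1)·40.1/33.4500

1.0647


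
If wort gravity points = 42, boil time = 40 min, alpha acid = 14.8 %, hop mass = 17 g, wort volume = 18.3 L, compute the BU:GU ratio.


U = 1.65·0.000125^(GP/1000)·(1−e^(−0.04t))/4.15;  IBU = (α/100)·m·U·1000/V;  BU:GU = IBU/GP
U = 1.65·0.000125^(42/1000)·(1−e^(−0.04·40))/4.15 = 0.2176
IBU = (14.8/100)·17·0.2176·1000/18.3 = 29.9106
BU:GU = 29.9106/42

0.7122


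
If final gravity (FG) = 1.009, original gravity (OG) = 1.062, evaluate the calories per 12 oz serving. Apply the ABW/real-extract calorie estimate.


ABW = (OG−FG)·131.25·0.79/FG;  °P = 259 − 259/SG (for OG→OE and FG→AE);  RE = 0.1808·OE + 0.8192·AE;  Cal = (6.9·ABW + 4·(RE−0.1))·FG·3.55
ABW = (1.062 − 1.009)·131.25·0.79/1.009 = 5.4464
OE = 259 − 259/1.062 = 15.1205 °P
AE = 259 − 259/1.009 = 2.3102 °P
RE = 0.1808·15.1205 + 0.8192·2.3102 = 4.6263 °P
Cal = (6.9·5.4464 + 4·(4.6263−0.1))·1.009·3.55

199.4629 kcal


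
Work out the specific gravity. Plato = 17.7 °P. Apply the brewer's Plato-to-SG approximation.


SG = 259/(259 − P)
SG = 259/(259 − 17.7)

1.0734


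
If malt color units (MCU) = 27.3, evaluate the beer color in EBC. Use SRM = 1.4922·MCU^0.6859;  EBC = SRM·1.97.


SRM = 1.4922·27.3^0.6859 = 14.4175
EBC = 14.4175·1.97

28.4025 EBC


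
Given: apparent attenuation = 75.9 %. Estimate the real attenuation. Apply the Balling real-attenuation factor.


RA = AA · 0.8192
RA = 75.9 · 0.8192

62.1773 %


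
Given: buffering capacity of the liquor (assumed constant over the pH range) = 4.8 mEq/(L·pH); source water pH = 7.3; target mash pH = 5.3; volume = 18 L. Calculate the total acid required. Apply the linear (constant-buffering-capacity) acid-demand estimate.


acid = buffering capacity · (pH_source − pH_target) · V
acid = 4.8 · (7.3 − 5.3) · 18

172.8000 mEq


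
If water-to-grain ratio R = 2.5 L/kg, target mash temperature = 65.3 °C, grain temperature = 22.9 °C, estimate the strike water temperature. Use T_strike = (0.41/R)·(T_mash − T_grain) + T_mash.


T_strike = (0.41/2.5)·(65.3 − 22.9) + 65.3

72.2536 °C


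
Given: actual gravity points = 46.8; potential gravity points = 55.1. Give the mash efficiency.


efficiency = actual / potential × 100
efficiency = 46.8 / 55.1 × 100

84.9365 %


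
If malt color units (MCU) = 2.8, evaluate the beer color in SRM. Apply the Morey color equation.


SRM = 1.4922 · MCU^0.6859
SRM = 1.4922 · 2.8^0.6859

3.0237 SRM


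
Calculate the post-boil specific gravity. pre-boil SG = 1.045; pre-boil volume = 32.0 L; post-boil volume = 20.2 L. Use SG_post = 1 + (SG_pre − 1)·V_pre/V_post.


pts_pre = (1.045 − 1)·1000 = 45.0000
pts_post = 45.0000·32.0/20.2 = 71.2871
SG_post = 1 + 71.2871/1000

1.0713


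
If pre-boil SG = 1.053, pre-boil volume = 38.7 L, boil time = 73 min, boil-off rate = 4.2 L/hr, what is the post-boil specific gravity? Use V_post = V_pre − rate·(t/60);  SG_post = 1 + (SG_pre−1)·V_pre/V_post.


V_post = 38.7 − 4.2·(73/60) = 33.5900
SG_post = 1 + (1.053 − 1)·38.7/33.5900

1.0611


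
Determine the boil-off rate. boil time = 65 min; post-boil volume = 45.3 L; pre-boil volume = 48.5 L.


rate = (V_pre − V_post) / (t_min/60)
rate = (48.5 − 45.3) / (65/60)

2.9538 L/hr


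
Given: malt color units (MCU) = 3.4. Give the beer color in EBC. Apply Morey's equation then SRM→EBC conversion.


SRM = 1.4922·MCU^0.6859;  EBC = SRM·1.97
SRM = 1.4922·3.4^0.6859 = 3.4544
EBC = 3.4544·1.97

6.8051 EBC


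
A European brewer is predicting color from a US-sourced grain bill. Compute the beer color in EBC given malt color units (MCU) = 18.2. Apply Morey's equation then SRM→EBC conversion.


SRM = 1.4922·MCU^0.6859;  EBC = SRM·1.97
SRM = 1.4922·18.2^0.6859 = 10.9172
EBC = 10.9172·1.97

21.5068 EBC


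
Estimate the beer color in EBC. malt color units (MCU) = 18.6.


SRM = 1.4922·MCU^0.6859;  EBC = SRM·1.97
SRM = 1.4922·18.6^0.6859 = 11.0812
EBC = 11.0812·1.97

21.8299 EBC


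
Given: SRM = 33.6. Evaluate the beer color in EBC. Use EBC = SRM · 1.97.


EBC = 33.6 · 1.97

66.1920 EBC


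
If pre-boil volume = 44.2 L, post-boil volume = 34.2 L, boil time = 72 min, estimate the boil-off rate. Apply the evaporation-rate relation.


rate = (V_pre − V_post) / (t_min/60)
rate = (44.2 − 34.2) / (72/60)

8.3333 L/hr


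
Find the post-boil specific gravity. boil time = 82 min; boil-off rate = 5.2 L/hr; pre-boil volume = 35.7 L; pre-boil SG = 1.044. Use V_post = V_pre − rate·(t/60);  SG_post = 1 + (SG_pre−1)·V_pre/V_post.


V_post = 35.7 − 5.2·(82/60) = 28.5933
SG_post = 1 + (1.044 − 1)·35.7/28.5933

1.0549


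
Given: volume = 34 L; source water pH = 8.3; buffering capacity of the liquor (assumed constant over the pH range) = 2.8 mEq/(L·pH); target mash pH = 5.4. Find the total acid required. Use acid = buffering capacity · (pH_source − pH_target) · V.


acid = 2.8 · (8.3 − 5.4) · 34

276.0800 mEq


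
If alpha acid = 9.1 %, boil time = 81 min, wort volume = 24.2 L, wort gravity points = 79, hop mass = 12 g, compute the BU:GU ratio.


U = 1.65·0.000125^(GP/1000)·(1−e^(−0.04t))/4.15;  IBU = (α/100)·m·U·1000/V;  BU:GU = IBU/GP
U = 1.65·0.000125^(79/1000)·(1−e^(−0.04·81))/4.15 = 0.1878
IBU = (9.1/100)·12·0.1878·1000/24.2 = 8.4752
BU:GU = 8.4752/79

0.1073


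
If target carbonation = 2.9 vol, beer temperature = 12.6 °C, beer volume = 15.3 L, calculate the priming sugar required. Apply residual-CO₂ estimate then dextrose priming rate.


residual = 14.695·(0.01821 + 0.09011·e^(−0.04·T));  sugar = (target − residual)·4.0·V
residual = 14.695·(0.01821 + 0.09011·e^(−0.04·12.6)) = 1.0675
sugar = (2.9 − 1.0675)·4.0·15.3

112.1467 g


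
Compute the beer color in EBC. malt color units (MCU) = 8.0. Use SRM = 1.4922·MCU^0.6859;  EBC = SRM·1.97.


SRM = 1.4922·8.0^0.6859 = 6.2124
EBC = 6.2124·1.97

12.2383 EBC


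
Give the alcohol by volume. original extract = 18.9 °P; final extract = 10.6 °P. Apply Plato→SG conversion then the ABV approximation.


SG = 259/(259 − P);  ABV = (OG − FG)·131.25
OG = 259/(259 − 18.9) = 1.0787
FG = 259/(259 − 10.6) = 1.0427
ABV = (1.0787 − 1.0427)·131.25

4.7308 % ABV


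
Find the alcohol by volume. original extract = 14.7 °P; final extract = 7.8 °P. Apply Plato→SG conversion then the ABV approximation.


SG = 259/(259 − P);  ABV = (OG − FG)·131.25
OG = 259/(259 − 14.7) = 1.0602
FG = 259/(259 − 7.8) = 1.0311
ABV = (1.0602 − 1.0311)·131.25

3.8221 % ABV


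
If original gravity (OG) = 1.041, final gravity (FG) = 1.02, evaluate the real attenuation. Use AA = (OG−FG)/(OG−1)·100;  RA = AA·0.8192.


AA = (1.041 − 1.02)/(1.041 − 1)·100 = 51.2195
RA = 51.2195·0.8192

41.9590 %


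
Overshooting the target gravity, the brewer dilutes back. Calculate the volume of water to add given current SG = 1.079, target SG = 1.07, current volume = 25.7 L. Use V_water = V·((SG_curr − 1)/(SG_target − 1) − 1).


V_water = 25.7·((1.079 − 1)/(1.07 − 1) − 1)

3.3043 L


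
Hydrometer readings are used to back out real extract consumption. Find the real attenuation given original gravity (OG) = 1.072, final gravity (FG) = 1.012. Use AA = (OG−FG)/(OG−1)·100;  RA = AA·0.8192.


AA = (1.072 − 1.012)/(1.072 − 1)·100 = 83.3333
RA = 83.3333·0.8192

68.2667 %


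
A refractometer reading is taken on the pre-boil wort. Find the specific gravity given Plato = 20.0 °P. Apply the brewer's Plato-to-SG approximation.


SG = 259/(259 − P)
SG = 259/(259 − 20.0)

1.0837


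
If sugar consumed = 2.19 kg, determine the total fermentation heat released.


Q = m_sugar · 590 kJ/kg
Q = 2.19 · 590

1292.1000 kJ


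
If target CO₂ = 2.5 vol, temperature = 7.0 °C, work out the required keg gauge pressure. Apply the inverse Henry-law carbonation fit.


psi = vols/(0.01821 + 0.09011·e^(−0.04·T)) − 14.695
psi = 2.5/(0.01821 + 0.09011·e^(−0.04·7.0)) − 14.695

14.2691 psi


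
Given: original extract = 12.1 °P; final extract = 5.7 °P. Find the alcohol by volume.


SG = 259/(259 − P);  ABV = (OG − FG)·131.25
OG = 259/(259 − 12.1) = 1.0490
FG = 259/(259 − 5.7) = 1.0225
ABV = (1.0490 − 1.0225)·131.25

3.4787 % ABV


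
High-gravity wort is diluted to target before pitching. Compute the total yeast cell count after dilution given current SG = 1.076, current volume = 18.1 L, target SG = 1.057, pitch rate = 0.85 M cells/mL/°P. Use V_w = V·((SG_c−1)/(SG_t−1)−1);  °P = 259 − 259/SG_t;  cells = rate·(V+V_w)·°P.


V_w = 18.1·((1.076−1)/(1.057−1)−1) = 6.0333
V_final = 18.1 + 6.0333 = 24.1333
°P = 259 − 259/1.057 = 13.9669
cells = 0.85·24.1333·13.9669

286.5074 billion cells


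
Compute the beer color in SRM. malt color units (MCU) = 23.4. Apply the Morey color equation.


SRM = 1.4922 · MCU^0.6859
SRM = 1.4922 · 23.4^0.6859

12.9710 SRM


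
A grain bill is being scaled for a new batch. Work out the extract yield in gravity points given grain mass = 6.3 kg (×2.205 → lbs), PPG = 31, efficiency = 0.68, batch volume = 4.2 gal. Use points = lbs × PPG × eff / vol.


lbs = 6.3 × 2.205 = 13.8915
points = 13.8915 × 31 × 0.68 / 4.2

69.7221 points


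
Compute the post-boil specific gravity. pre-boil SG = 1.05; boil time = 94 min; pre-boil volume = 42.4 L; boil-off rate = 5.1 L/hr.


V_post = V_pre − rate·(t/60);  SG_post = 1 + (SG_pre−1)·V_pre/V_post
V_post = 42.4 − 5.1·(94/60) = 34.4100
SG_post = 1 + (1.05 − 1)·42.4/34.4100

1.0616


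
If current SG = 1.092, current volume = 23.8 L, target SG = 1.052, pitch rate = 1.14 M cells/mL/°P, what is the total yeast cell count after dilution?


V_w = V·((SG_c−1)/(SG_t−1)−1);  °P = 259 − 259/SG_t;  cells = rate·(V+V_w)·°P
V_w = 23.8·((1.092−1)/(1.052−1)−1) = 18.3077
V_final = 23.8 + 18.3077 = 42.1077
°P = 259 − 259/1.052 = 12.8023
cells = 1.14·42.1077·12.8023

614.5450 billion cells


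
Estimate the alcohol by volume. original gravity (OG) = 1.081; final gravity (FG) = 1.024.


ABV = (OG − FG) · 131.25
ABV = (1.081 − 1.024) · 131.25

7.4812 % ABV


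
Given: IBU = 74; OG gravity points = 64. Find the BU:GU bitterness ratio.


BU:GU = IBU / OG_points
BU:GU = 74 / 64

1.1562


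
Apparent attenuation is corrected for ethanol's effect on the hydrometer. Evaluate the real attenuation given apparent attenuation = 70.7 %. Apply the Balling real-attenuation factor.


RA = AA · 0.8192
RA = 70.7 · 0.8192

57.9174 %


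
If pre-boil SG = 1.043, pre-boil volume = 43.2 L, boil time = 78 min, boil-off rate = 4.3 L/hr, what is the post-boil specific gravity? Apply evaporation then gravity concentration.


V_post = V_pre − rate·(t/60);  SG_post = 1 + (SG_pre−1)·V_pre/V_post
V_post = 43.2 − 4.3·(78/60) = 37.6100
SG_post = 1 + (1.043 − 1)·43.2/37.6100

1.0494


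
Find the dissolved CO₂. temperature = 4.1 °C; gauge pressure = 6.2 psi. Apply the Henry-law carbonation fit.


vols = (P + 14.695)·(0.01821 + 0.09011·e^(−0.04·T))
vols = (6.2 + 14.695)·(0.01821 + 0.09011·e^(−0.04·4.1))

1.9786 volumes


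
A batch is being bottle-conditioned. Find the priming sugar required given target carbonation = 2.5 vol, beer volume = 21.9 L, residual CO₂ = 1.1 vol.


sugar = (target − residual)·4.0·V
sugar = (2.5 − 1.1)·4.0·21.9

122.6400 g


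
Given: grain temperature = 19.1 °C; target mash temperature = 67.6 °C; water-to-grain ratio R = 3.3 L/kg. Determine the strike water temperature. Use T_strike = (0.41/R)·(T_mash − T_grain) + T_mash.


T_strike = (0.41/3.3)·(67.6 − 19.1) + 67.6

73.6258 °C


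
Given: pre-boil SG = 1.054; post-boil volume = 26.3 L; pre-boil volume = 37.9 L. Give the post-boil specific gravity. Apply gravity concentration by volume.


SG_post = 1 + (SG_pre − 1)·V_pre/V_post
pts_pre = (1.054 − 1)·1000 = 54.0000
pts_post = 54.0000·37.9/26.3 = 77.8175
SG_post = 1 + 77.8175/1000

1.0778


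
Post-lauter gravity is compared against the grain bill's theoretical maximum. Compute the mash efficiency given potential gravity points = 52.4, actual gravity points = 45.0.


efficiency = actual / potential × 100
efficiency = 45.0 / 52.4 × 100

85.8779 %


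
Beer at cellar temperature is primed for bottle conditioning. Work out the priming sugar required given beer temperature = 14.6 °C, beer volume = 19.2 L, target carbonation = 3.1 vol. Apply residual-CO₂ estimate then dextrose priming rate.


residual = 14.695·(0.01821 + 0.09011·e^(−0.04·T));  sugar = (target − residual)·4.0·V
residual = 14.695·(0.01821 + 0.09011·e^(−0.04·14.6)) = 1.0060
sugar = (3.1 − 1.0060)·4.0·19.2

160.8165 g


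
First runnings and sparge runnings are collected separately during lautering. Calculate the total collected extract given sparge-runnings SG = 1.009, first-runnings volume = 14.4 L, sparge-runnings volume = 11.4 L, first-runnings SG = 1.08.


total = Σ (SG_i − 1)·1000·V_i
first = (1.08 − 1)·1000·14.4 = 1152.0000
sparge = (1.009 − 1)·1000·11.4 = 102.6000
total = 1152.0000 + 102.6000

1254.6000 gravity·L


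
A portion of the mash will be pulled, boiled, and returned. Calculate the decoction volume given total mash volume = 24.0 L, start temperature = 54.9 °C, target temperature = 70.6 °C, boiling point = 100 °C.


V_dec = V_total·(T_target − T_start)/(T_boil − T_start)
V_dec = 24.0·(70.6 − 54.9)/(100 − 54.9)

8.3548 L


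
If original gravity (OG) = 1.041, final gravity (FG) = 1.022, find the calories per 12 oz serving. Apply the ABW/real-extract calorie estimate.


ABW = (OG−FG)·131.25·0.79/FG;  °P = 259 − 259/SG (for OG→OE and FG→AE);  RE = 0.1808·OE + 0.8192·AE;  Cal = (6.9·ABW + 4·(RE−0.1))·FG·3.55
ABW = (1.041 − 1.022)·131.25·0.79/1.022 = 1.9277
OE = 259 − 259/1.041 = 10.2008 °P
AE = 259 − 259/1.022 = 5.5753 °P
RE = 0.1808·10.2008 + 0.8192·5.5753 = 6.4116 °P
Cal = (6.9·1.9277 + 4·(6.4116−0.1))·1.022·3.55

139.8534 kcal


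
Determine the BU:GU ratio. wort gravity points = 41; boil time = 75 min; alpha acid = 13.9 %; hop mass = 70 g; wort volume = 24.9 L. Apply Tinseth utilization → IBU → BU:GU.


U = 1.65·0.000125^(GP/1000)·(1−e^(−0.04t))/4.15;  IBU = (α/100)·m·U·1000/V;  BU:GU = IBU/GP
U = 1.65·0.000125^(41/1000)·(1−e^(−0.04·75))/4.15 = 0.2614
IBU = (13.9/100)·70·0.2614·1000/24.9 = 102.1277
BU:GU = 102.1277/41

2.4909


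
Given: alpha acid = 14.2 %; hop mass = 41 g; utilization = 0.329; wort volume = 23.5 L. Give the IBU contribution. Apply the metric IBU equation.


IBU = (α/100)·mass·U·1000 / V
IBU = (14.2/100)·41·0.329·1000 / 23.5

81.5080 IBU


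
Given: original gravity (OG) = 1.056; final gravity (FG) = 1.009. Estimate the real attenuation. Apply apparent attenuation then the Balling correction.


AA = (OG−FG)/(OG−1)·100;  RA = AA·0.8192
AA = (1.056 − 1.009)/(1.056 − 1)·100 = 83.9286
RA = 83.9286·0.8192

68.7543 %


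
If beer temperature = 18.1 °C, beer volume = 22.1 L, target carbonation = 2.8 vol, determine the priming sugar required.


residual = 14.695·(0.01821 + 0.09011·e^(−0.04·T));  sugar = (target − residual)·4.0·V
residual = 14.695·(0.01821 + 0.09011·e^(−0.04·18.1)) = 0.9096
sugar = (2.8 − 0.9096)·4.0·22.1

167.1145 g


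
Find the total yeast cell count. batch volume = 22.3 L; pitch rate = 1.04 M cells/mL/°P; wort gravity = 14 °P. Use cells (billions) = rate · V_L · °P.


cells = 1.04 · 22.3 · 14

324.6880 billion cells


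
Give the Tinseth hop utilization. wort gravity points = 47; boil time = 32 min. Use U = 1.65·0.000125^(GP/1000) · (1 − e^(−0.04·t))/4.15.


bigness = 1.65·0.000125^(47/1000) = 1.0815
boil_factor = (1 − e^(−0.04·32))/4.15 = 0.1740
U = 1.0815 · 0.1740

0.1882


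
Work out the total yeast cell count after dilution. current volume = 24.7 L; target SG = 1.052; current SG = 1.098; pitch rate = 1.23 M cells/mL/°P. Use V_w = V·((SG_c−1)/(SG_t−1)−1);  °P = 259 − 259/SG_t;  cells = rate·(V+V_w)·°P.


V_w = 24.7·((1.098−1)/(1.052−1)−1) = 21.8500
V_final = 24.7 + 21.8500 = 46.5500
°P = 259 − 259/1.052 = 12.8023
cells = 1.23·46.5500·12.8023

733.0138 billion cells


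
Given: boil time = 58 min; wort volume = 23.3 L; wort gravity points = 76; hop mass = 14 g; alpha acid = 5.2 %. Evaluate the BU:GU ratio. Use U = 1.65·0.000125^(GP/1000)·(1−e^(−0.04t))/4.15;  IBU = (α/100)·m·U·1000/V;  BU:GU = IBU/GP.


U = 1.65·0.000125^(76/1000)·(1−e^(−0.04·58))/4.15 = 0.1811
IBU = (5.2/100)·14·0.1811·1000/23.3 = 5.6578
BU:GU = 5.6578/76

0.0744


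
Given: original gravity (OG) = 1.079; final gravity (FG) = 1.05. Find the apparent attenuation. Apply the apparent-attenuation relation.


AA = (OG − FG)/(OG − 1) · 100
AA = (1.079 − 1.05)/(1.079 − 1) · 100

36.7089 %


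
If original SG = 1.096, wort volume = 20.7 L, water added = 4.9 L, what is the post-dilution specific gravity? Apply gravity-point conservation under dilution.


SG_new = 1 + (SG_old − 1)·V_old/(V_old + V_water)
pts = (1.096 − 1)·1000·20.7/(20.7 + 4.9) = 77.6250
SG_new = 1 + 77.6250/1000

1.0776


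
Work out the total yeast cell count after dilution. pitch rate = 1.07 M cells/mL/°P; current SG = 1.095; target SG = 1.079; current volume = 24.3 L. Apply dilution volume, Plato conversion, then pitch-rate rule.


V_w = V·((SG_c−1)/(SG_t−1)−1);  °P = 259 − 259/SG_t;  cells = rate·(V+V_w)·°P
V_w = 24.3·((1.095−1)/(1.079−1)−1) = 4.9215
V_final = 24.3 + 4.9215 = 29.2215
°P = 259 − 259/1.079 = 18.9629
cells = 1.07·29.2215·18.9629

592.9144 billion cells


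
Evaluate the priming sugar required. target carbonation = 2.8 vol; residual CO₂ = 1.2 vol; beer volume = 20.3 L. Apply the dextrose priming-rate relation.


sugar = (target − residual)·4.0·V
sugar = (2.8 − 1.2)·4.0·20.3

129.9200 g


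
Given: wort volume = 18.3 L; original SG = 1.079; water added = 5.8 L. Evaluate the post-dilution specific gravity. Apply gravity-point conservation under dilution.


SG_new = 1 + (SG_old − 1)·V_old/(V_old + V_water)
pts = (1.079 − 1)·1000·18.3/(18.3 + 5.8) = 59.9876
SG_new = 1 + 59.9876/1000

1.0600


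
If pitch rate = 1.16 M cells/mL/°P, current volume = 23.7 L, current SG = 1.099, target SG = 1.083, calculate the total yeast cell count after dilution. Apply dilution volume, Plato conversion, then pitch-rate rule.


V_w = V·((SG_c−1)/(SG_t−1)−1);  °P = 259 − 259/SG_t;  cells = rate·(V+V_w)·°P
V_w = 23.7·((1.099−1)/(1.083−1)−1) = 4.5687
V_final = 23.7 + 4.5687 = 28.2687
°P = 259 − 259/1.083 = 19.8495
cells = 1.16·28.2687·19.8495

650.8979 billion cells


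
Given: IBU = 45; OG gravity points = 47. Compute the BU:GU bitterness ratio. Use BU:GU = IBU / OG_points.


BU:GU = 45 / 47

0.9574


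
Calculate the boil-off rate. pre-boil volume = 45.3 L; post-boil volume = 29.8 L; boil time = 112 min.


rate = (V_pre − V_post) / (t_min/60)
rate = (45.3 − 29.8) / (112/60)

8.3036 L/hr


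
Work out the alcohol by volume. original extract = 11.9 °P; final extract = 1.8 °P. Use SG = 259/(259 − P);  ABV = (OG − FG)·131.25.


OG = 259/(259 − 11.9) = 1.0482
FG = 259/(259 − 1.8) = 1.0070
ABV = (1.0482 − 1.0070)·131.25

5.4023 % ABV


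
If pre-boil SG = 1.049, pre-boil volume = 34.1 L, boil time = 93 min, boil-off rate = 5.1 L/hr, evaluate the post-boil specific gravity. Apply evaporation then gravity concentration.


V_post = V_pre − rate·(t/60);  SG_post = 1 + (SG_pre−1)·V_pre/V_post
V_post = 34.1 − 5.1·(93/60) = 26.1950
SG_post = 1 + (1.049 − 1)·34.1/26.1950

1.0638


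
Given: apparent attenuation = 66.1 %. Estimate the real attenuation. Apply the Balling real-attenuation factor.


RA = AA · 0.8192
RA = 66.1 · 0.8192

54.1491 %


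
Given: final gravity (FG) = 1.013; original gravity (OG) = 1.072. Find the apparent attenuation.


AA = (OG − FG)/(OG − 1) · 100
AA = (1.072 − 1.013)/(1.072 − 1) · 100

81.9444 %


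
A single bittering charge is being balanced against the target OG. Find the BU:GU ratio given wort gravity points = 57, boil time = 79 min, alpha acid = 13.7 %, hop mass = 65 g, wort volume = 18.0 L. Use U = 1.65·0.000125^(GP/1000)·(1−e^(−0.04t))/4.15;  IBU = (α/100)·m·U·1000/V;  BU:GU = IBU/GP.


U = 1.65·0.000125^(57/1000)·(1−e^(−0.04·79))/4.15 = 0.2281
IBU = (13.7/100)·65·0.2281·1000/18.0 = 112.8479
BU:GU = 112.8479/57

1.9798


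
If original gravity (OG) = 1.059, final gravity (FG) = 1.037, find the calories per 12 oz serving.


ABW = (OG−FG)·131.25·0.79/FG;  °P = 259 − 259/SG (for OG→OE and FG→AE);  RE = 0.1808·OE + 0.8192·AE;  Cal = (6.9·ABW + 4·(RE−0.1))·FG·3.55
ABW = (1.059 − 1.037)·131.25·0.79/1.037 = 2.1997
OE = 259 − 259/1.059 = 14.4297 °P
AE = 259 − 259/1.037 = 9.2411 °P
RE = 0.1808·14.4297 + 0.8192·9.2411 = 10.1792 °P
Cal = (6.9·2.1997 + 4·(10.1792−0.1))·1.037·3.55

204.2960 kcal


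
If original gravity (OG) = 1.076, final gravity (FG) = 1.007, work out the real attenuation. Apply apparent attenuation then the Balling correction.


AA = (OG−FG)/(OG−1)·100;  RA = AA·0.8192
AA = (1.076 − 1.007)/(1.076 − 1)·100 = 90.7895
RA = 90.7895·0.8192

74.3747 %


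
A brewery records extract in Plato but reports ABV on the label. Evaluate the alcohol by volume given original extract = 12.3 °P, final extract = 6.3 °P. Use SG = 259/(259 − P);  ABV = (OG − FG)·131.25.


OG = 259/(259 − 12.3) = 1.0499
FG = 259/(259 − 6.3) = 1.0249
ABV = (1.0499 − 1.0249)·131.25

3.2717 % ABV


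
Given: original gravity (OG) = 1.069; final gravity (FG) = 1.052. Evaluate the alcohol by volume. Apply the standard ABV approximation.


ABV = (OG − FG) · 131.25
ABV = (1.069 − 1.052) · 131.25

2.2312 % ABV


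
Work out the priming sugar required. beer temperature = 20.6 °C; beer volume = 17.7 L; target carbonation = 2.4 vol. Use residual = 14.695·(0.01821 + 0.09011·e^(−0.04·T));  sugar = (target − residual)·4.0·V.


residual = 14.695·(0.01821 + 0.09011·e^(−0.04·20.6)) = 0.8485
sugar = (2.4 − 0.8485)·4.0·17.7

109.8481 g


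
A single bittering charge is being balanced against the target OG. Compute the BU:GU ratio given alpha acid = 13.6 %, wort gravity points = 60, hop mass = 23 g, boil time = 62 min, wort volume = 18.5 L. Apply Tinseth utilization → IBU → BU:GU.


U = 1.65·0.000125^(GP/1000)·(1−e^(−0.04t))/4.15;  IBU = (α/100)·m·U·1000/V;  BU:GU = IBU/GP
U = 1.65·0.000125^(60/1000)·(1−e^(−0.04·62))/4.15 = 0.2125
IBU = (13.6/100)·23·0.2125·1000/18.5 = 35.9222
BU:GU = 35.9222/60

0.5987


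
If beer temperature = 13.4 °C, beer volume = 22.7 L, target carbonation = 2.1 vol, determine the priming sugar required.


residual = 14.695·(0.01821 + 0.09011·e^(−0.04·T));  sugar = (target − residual)·4.0·V
residual = 14.695·(0.01821 + 0.09011·e^(−0.04·13.4)) = 1.0423
sugar = (2.1 − 1.0423)·4.0·22.7

96.0351 g


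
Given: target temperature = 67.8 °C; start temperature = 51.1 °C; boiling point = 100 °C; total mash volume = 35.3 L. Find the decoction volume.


V_dec = V_total·(T_target − T_start)/(T_boil − T_start)
V_dec = 35.3·(67.8 − 51.1)/(100 − 51.1)

12.0554 L


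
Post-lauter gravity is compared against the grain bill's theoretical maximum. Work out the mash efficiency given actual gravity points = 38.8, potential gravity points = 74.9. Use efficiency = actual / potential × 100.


efficiency = 38.8 / 74.9 × 100

51.8024 %


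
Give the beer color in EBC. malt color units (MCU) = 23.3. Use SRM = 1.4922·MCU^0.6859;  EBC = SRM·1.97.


SRM = 1.4922·23.3^0.6859 = 12.9329
EBC = 12.9329·1.97

25.4778 EBC


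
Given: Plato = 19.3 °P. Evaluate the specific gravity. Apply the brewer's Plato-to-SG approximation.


SG = 259/(259 − P)
SG = 259/(259 − 19.3)

1.0805


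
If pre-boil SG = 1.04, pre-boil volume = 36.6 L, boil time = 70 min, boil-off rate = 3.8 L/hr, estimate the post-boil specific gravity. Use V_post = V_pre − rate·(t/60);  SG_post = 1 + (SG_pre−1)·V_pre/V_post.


V_post = 36.6 − 3.8·(70/60) = 32.1667
SG_post = 1 + (1.04 − 1)·36.6/32.1667

1.0455


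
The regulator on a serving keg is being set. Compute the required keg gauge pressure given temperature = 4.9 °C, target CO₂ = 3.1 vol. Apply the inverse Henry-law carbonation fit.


psi = vols/(0.01821 + 0.09011·e^(−0.04·T)) − 14.695
psi = 3.1/(0.01821 + 0.09011·e^(−0.04·4.9)) − 14.695

18.8979 psi


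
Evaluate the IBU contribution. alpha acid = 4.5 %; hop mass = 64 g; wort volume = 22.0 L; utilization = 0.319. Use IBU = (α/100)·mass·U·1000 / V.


IBU = (4.5/100)·64·0.319·1000 / 22.0

41.7600 IBU


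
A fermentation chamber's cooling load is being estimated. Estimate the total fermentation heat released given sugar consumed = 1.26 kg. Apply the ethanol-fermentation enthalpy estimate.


Q = m_sugar · 590 kJ/kg
Q = 1.26 · 590

743.4000 kJ


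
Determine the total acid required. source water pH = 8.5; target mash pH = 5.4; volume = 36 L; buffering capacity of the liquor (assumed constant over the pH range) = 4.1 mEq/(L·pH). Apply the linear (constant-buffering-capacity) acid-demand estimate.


acid = buffering capacity · (pH_source − pH_target) · V
acid = 4.1 · (8.5 − 5.4) · 36

457.5600 mEq


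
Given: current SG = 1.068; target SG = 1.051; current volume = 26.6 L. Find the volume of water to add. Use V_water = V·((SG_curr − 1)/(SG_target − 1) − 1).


V_water = 26.6·((1.068 − 1)/(1.051 − 1) − 1)

8.8667 L


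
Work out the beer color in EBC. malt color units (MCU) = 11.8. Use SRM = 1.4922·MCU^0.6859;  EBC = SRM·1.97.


SRM = 1.4922·11.8^0.6859 = 8.1102
EBC = 8.1102·1.97

15.9771 EBC


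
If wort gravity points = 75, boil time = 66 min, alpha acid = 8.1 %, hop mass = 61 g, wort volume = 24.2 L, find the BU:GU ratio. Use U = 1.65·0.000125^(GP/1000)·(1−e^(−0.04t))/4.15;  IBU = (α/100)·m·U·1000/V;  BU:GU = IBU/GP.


U = 1.65·0.000125^(75/1000)·(1−e^(−0.04·66))/4.15 = 0.1882
IBU = (8.1/100)·61·0.1882·1000/24.2 = 38.4194
BU:GU = 38.4194/75

0.5123


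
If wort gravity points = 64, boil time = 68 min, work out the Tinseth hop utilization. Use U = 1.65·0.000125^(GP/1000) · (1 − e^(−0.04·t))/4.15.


bigness = 1.65·0.000125^(64/1000) = 0.9283
boil_factor = (1 − e^(−0.04·68))/4.15 = 0.2251
U = 0.9283 · 0.2251

0.2090


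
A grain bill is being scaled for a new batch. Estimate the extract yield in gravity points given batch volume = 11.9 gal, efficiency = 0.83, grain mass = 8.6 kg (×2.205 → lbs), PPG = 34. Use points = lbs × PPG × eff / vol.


lbs = 8.6 × 2.205 = 18.9630
points = 18.9630 × 34 × 0.83 / 11.9

44.9694 points


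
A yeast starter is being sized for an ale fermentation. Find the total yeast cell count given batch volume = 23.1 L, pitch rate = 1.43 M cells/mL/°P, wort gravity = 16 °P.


cells (billions) = rate · V_L · °P
cells = 1.43 · 23.1 · 16

528.5280 billion cells


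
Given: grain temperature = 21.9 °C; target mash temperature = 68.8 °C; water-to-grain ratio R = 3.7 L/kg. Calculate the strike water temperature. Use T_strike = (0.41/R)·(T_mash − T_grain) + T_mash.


T_strike = (0.41/3.7)·(68.8 − 21.9) + 68.8

73.9970 °C


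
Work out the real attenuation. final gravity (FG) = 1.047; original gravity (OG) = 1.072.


AA = (OG−FG)/(OG−1)·100;  RA = AA·0.8192
AA = (1.072 − 1.047)/(1.072 − 1)·100 = 34.7222
RA = 34.7222·0.8192

28.4444 %


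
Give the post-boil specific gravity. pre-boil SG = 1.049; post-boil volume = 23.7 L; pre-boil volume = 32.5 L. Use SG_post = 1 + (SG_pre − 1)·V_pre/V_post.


pts_pre = (1.049 − 1)·1000 = 49.0000
pts_post = 49.0000·32.5/23.7 = 67.1941
SG_post = 1 + 67.1941/1000

1.0672


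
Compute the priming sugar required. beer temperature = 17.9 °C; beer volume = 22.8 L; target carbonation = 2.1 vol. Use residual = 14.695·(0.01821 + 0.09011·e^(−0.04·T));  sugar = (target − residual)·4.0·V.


residual = 14.695·(0.01821 + 0.09011·e^(−0.04·17.9)) = 0.9147
sugar = (2.1 − 0.9147)·4.0·22.8

108.0975 g


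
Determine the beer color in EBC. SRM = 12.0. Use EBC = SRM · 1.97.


EBC = 12.0 · 1.97

23.6400 EBC


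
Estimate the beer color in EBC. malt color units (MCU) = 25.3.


SRM = 1.4922·MCU^0.6859;  EBC = SRM·1.97
SRM = 1.4922·25.3^0.6859 = 13.6845
EBC = 13.6845·1.97

26.9584 EBC


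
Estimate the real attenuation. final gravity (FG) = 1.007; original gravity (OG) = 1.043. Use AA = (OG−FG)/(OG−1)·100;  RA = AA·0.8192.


AA = (1.043 − 1.007)/(1.043 − 1)·100 = 83.7209
RA = 83.7209·0.8192

68.5842 %


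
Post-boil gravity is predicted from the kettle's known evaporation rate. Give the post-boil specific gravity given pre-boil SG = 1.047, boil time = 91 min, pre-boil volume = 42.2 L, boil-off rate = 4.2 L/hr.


V_post = V_pre − rate·(t/60);  SG_post = 1 + (SG_pre−1)·V_pre/V_post
V_post = 42.2 − 4.2·(91/60) = 35.8300
SG_post = 1 + (1.047 − 1)·42.2/35.8300

1.0554


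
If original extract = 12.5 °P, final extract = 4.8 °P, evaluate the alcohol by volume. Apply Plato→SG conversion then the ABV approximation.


SG = 259/(259 − P);  ABV = (OG − FG)·131.25
OG = 259/(259 − 12.5) = 1.0507
FG = 259/(259 − 4.8) = 1.0189
ABV = (1.0507 − 1.0189)·131.25

4.1773 % ABV


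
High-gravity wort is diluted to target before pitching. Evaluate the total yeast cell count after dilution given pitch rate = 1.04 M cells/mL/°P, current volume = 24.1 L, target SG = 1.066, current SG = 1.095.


V_w = V·((SG_c−1)/(SG_t−1)−1);  °P = 259 − 259/SG_t;  cells = rate·(V+V_w)·°P
V_w = 24.1·((1.095−1)/(1.066−1)−1) = 10.5894
V_final = 24.1 + 10.5894 = 34.6894
°P = 259 − 259/1.066 = 16.0356
cells = 1.04·34.6894·16.0356

578.5176 billion cells


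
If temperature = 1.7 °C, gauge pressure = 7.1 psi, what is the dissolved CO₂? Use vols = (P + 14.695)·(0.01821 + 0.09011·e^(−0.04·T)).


vols = (7.1 + 14.695)·(0.01821 + 0.09011·e^(−0.04·1.7))

2.2317 volumes


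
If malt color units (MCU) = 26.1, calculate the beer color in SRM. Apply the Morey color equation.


SRM = 1.4922 · MCU^0.6859
SRM = 1.4922 · 26.1^0.6859

13.9798 SRM


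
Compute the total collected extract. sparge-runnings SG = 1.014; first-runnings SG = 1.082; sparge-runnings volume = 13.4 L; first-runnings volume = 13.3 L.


total = Σ (SG_i − 1)·1000·V_i
first = (1.082 − 1)·1000·13.3 = 1090.6000
sparge = (1.014 − 1)·1000·13.4 = 187.6000
total = 1090.6000 + 187.6000

1278.2000 gravity·L


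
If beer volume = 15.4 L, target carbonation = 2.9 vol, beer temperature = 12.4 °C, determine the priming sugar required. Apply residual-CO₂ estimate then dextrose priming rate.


residual = 14.695·(0.01821 + 0.09011·e^(−0.04·T));  sugar = (target − residual)·4.0·V
residual = 14.695·(0.01821 + 0.09011·e^(−0.04·12.4)) = 1.0740
sugar = (2.9 − 1.0740)·4.0·15.4

112.4839 g


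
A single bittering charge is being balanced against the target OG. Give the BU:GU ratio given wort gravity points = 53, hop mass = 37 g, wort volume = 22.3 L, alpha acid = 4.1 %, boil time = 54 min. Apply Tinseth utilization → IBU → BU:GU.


U = 1.65·0.000125^(GP/1000)·(1−e^(−0.04t))/4.15;  IBU = (α/100)·m·U·1000/V;  BU:GU = IBU/GP
U = 1.65·0.000125^(53/1000)·(1−e^(−0.04·54))/4.15 = 0.2185
IBU = (4.1/100)·37·0.2185·1000/22.3 = 14.8606
BU:GU = 14.8606/53

0.2804


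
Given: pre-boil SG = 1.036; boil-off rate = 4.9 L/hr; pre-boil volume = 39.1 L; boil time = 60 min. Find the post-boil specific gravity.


V_post = V_pre − rate·(t/60);  SG_post = 1 + (SG_pre−1)·V_pre/V_post
V_post = 39.1 − 4.9·(60/60) = 34.2000
SG_post = 1 + (1.036 − 1)·39.1/34.2000

1.0412


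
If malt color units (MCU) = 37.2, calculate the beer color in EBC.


SRM = 1.4922·MCU^0.6859;  EBC = SRM·1.97
SRM = 1.4922·37.2^0.6859 = 17.8264
EBC = 17.8264·1.97

35.1179 EBC


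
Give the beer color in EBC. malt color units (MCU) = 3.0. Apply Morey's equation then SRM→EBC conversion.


SRM = 1.4922·MCU^0.6859;  EBC = SRM·1.97
SRM = 1.4922·3.0^0.6859 = 3.1702
EBC = 3.1702·1.97

6.2453 EBC


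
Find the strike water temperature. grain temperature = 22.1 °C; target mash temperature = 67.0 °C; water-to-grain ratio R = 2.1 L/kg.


T_strike = (0.41/R)·(T_mash − T_grain) + T_mash
T_strike = (0.41/2.1)·(67.0 − 22.1) + 67.0

75.7662 °C
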